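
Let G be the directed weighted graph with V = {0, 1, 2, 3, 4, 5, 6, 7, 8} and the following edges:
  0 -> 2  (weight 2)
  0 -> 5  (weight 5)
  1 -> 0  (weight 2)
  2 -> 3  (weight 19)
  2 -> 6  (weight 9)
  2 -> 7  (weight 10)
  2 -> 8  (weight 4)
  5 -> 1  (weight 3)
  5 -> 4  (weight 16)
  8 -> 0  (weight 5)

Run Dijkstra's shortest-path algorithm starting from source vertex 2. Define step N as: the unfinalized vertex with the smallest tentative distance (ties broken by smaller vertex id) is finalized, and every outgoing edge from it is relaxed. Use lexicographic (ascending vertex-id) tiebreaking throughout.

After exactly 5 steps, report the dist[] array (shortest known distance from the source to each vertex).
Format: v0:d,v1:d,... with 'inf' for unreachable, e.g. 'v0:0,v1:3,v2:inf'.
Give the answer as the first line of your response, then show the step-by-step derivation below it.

v0:9,v1:inf,v2:0,v3:19,v4:inf,v5:14,v6:9,v7:10,v8:4

step 1: dist = v0:inf,v1:inf,v2:0,v3:19,v4:inf,v5:inf,v6:9,v7:10,v8:4
step 2: dist = v0:9,v1:inf,v2:0,v3:19,v4:inf,v5:inf,v6:9,v7:10,v8:4
step 3: dist = v0:9,v1:inf,v2:0,v3:19,v4:inf,v5:14,v6:9,v7:10,v8:4
step 4: dist = v0:9,v1:inf,v2:0,v3:19,v4:inf,v5:14,v6:9,v7:10,v8:4
step 5: dist = v0:9,v1:inf,v2:0,v3:19,v4:inf,v5:14,v6:9,v7:10,v8:4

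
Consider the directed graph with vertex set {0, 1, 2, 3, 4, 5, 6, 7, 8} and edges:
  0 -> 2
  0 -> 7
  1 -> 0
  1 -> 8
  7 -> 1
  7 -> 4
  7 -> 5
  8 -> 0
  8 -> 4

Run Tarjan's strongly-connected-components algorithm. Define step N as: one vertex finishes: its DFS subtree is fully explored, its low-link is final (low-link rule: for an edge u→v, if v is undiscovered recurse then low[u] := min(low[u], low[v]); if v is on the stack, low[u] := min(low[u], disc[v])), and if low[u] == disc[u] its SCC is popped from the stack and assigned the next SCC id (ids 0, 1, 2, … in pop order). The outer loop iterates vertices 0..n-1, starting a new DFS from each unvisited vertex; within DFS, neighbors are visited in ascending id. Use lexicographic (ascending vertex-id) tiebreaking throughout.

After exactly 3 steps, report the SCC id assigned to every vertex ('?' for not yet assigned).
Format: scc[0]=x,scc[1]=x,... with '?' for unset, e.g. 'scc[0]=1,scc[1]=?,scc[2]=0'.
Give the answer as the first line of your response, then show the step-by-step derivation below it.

scc[0]=?,scc[1]=?,scc[2]=0,scc[3]=?,scc[4]=1,scc[5]=?,scc[6]=?,scc[7]=?,scc[8]=?

step 1: low=(low[0]=0,low[1]=?,low[2]=1,low[3]=?,low[4]=?,low[5]=?,low[6]=?,low[7]=?,low[8]=?); scc=(scc[0]=?,scc[1]=?,scc[2]=0,scc[3]=?,scc[4]=?,scc[5]=?,scc[6]=?,scc[7]=?,scc[8]=?)
step 2: low=(low[0]=0,low[1]=0,low[2]=1,low[3]=?,low[4]=5,low[5]=?,low[6]=?,low[7]=2,low[8]=0); scc=(scc[0]=?,scc[1]=?,scc[2]=0,scc[3]=?,scc[4]=1,scc[5]=?,scc[6]=?,scc[7]=?,scc[8]=?)
step 3: low=(low[0]=0,low[1]=0,low[2]=1,low[3]=?,low[4]=5,low[5]=?,low[6]=?,low[7]=2,low[8]=0); scc=(scc[0]=?,scc[1]=?,scc[2]=0,scc[3]=?,scc[4]=1,scc[5]=?,scc[6]=?,scc[7]=?,scc[8]=?)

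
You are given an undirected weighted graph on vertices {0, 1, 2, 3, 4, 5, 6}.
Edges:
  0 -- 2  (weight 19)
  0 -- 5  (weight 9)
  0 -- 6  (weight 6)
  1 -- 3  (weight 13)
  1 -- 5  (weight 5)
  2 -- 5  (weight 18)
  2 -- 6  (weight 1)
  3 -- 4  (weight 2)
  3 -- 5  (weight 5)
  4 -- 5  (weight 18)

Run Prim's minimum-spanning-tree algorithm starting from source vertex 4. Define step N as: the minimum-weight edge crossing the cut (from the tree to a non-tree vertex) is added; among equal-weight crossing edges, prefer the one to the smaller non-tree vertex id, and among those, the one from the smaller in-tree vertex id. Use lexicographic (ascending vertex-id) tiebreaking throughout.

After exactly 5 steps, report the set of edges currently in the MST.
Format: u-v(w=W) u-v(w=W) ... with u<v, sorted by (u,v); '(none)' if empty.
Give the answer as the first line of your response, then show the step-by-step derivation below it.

0-5(w=9) 0-6(w=6) 1-5(w=5) 3-4(w=2) 3-5(w=5)

step 1: add edge 3-4 (w=2); MST = {3-4(w=2)}
step 2: add edge 3-5 (w=5); MST = {3-4(w=2) 3-5(w=5)}
step 3: add edge 1-5 (w=5); MST = {1-5(w=5) 3-4(w=2) 3-5(w=5)}
step 4: add edge 0-5 (w=9); MST = {0-5(w=9) 1-5(w=5) 3-4(w=2) 3-5(w=5)}
step 5: add edge 0-6 (w=6); MST = {0-5(w=9) 0-6(w=6) 1-5(w=5) 3-4(w=2) 3-5(w=5)}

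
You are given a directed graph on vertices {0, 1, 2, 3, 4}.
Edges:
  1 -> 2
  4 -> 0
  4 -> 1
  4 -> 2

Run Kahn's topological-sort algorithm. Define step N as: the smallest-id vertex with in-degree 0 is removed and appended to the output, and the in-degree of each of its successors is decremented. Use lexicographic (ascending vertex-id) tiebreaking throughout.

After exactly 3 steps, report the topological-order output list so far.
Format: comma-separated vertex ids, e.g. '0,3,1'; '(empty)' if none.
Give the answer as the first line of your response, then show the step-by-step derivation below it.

3,4,0

step 1: output 3; order=[3]; indeg=(1,1,2,0,0)
step 2: output 4; order=[3,4]; indeg=(0,0,1,0,0)
step 3: output 0; order=[3,4,0]; indeg=(0,0,1,0,0)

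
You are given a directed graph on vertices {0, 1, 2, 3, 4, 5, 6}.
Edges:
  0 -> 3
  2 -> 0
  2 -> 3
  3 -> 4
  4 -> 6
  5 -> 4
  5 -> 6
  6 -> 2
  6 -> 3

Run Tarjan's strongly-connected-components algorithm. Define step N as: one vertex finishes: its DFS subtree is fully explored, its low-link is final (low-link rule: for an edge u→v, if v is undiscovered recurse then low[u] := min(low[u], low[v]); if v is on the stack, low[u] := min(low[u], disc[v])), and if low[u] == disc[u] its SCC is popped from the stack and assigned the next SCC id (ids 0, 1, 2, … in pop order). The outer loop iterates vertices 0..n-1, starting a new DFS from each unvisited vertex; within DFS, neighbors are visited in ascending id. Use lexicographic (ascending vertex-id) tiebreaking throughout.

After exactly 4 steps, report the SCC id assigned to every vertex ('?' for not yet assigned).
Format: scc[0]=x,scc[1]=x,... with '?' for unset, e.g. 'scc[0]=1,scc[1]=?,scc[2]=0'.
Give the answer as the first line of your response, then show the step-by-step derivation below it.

scc[0]=?,scc[1]=?,scc[2]=?,scc[3]=?,scc[4]=?,scc[5]=?,scc[6]=?

step 1: low=(low[0]=0,low[1]=?,low[2]=0,low[3]=1,low[4]=2,low[5]=?,low[6]=3); scc=(scc[0]=?,scc[1]=?,scc[2]=?,scc[3]=?,scc[4]=?,scc[5]=?,scc[6]=?)
step 2: low=(low[0]=0,low[1]=?,low[2]=0,low[3]=1,low[4]=2,low[5]=?,low[6]=0); scc=(scc[0]=?,scc[1]=?,scc[2]=?,scc[3]=?,scc[4]=?,scc[5]=?,scc[6]=?)
step 3: low=(low[0]=0,low[1]=?,low[2]=0,low[3]=1,low[4]=0,low[5]=?,low[6]=0); scc=(scc[0]=?,scc[1]=?,scc[2]=?,scc[3]=?,scc[4]=?,scc[5]=?,scc[6]=?)
step 4: low=(low[0]=0,low[1]=?,low[2]=0,low[3]=0,low[4]=0,low[5]=?,low[6]=0); scc=(scc[0]=?,scc[1]=?,scc[2]=?,scc[3]=?,scc[4]=?,scc[5]=?,scc[6]=?)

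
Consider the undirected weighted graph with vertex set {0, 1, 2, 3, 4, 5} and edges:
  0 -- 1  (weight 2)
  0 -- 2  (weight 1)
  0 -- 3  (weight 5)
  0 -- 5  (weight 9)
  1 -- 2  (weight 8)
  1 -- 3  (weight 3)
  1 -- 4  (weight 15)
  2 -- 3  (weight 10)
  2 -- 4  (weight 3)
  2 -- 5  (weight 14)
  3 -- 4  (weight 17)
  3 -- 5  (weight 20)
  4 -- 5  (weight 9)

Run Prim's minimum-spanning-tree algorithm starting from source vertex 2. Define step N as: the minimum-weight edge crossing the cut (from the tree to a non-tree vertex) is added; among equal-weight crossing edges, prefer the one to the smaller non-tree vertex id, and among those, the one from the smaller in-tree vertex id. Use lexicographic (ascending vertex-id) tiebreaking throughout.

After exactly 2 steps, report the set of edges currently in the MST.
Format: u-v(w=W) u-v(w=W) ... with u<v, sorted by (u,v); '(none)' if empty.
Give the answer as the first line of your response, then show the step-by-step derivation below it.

0-1(w=2) 0-2(w=1)

step 1: add edge 0-2 (w=1); MST = {0-2(w=1)}
step 2: add edge 0-1 (w=2); MST = {0-1(w=2) 0-2(w=1)}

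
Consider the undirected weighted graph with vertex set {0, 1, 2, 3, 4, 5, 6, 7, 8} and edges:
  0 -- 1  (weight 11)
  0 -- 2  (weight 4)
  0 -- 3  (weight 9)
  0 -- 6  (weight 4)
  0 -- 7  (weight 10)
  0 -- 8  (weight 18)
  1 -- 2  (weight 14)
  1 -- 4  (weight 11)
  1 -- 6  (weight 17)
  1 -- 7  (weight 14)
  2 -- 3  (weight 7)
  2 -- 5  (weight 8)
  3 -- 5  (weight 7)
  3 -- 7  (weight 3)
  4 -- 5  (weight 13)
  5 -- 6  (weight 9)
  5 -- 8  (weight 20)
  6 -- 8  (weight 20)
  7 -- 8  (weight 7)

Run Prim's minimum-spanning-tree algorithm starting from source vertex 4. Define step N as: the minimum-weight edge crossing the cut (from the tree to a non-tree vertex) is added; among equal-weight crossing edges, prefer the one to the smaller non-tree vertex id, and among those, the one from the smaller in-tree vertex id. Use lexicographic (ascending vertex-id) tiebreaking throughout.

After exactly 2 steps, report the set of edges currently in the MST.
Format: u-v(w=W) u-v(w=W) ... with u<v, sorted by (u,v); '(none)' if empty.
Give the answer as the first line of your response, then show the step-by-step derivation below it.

0-1(w=11) 1-4(w=11)

step 1: add edge 1-4 (w=11); MST = {1-4(w=11)}
step 2: add edge 0-1 (w=11); MST = {0-1(w=11) 1-4(w=11)}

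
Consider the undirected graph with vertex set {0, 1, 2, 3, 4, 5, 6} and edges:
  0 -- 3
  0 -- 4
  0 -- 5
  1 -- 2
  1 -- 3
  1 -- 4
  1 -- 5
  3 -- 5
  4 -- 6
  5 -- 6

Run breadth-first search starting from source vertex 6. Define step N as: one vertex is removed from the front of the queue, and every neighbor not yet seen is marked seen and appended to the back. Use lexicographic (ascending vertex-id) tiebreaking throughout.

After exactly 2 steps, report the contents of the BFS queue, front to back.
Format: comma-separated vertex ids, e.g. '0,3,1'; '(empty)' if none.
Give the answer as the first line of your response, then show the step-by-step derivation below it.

5,0,1

step 1: dequeue 6; queue=[4,5]; order=6
step 2: dequeue 4; queue=[5,0,1]; order=6,4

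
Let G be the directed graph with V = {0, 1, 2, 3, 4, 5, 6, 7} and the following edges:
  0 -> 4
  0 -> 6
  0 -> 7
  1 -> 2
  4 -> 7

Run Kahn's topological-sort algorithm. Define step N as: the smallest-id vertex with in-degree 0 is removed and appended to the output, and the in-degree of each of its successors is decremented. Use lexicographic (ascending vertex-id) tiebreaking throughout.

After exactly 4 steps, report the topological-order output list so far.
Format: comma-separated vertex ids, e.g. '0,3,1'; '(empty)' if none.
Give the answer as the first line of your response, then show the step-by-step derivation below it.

0,1,2,3

step 1: output 0; order=[0]; indeg=(0,0,1,0,0,0,0,1)
step 2: output 1; order=[0,1]; indeg=(0,0,0,0,0,0,0,1)
step 3: output 2; order=[0,1,2]; indeg=(0,0,0,0,0,0,0,1)
step 4: output 3; order=[0,1,2,3]; indeg=(0,0,0,0,0,0,0,1)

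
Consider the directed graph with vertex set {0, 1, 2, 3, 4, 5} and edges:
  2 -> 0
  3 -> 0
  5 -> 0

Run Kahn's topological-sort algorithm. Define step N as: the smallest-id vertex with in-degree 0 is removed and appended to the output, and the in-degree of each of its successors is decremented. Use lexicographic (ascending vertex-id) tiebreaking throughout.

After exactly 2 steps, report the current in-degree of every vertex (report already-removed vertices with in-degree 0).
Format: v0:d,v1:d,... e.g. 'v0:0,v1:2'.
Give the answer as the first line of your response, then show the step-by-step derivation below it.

v0:2,v1:0,v2:0,v3:0,v4:0,v5:0

step 1: output 1; order=[1]; indeg=(3,0,0,0,0,0)
step 2: output 2; order=[1,2]; indeg=(2,0,0,0,0,0)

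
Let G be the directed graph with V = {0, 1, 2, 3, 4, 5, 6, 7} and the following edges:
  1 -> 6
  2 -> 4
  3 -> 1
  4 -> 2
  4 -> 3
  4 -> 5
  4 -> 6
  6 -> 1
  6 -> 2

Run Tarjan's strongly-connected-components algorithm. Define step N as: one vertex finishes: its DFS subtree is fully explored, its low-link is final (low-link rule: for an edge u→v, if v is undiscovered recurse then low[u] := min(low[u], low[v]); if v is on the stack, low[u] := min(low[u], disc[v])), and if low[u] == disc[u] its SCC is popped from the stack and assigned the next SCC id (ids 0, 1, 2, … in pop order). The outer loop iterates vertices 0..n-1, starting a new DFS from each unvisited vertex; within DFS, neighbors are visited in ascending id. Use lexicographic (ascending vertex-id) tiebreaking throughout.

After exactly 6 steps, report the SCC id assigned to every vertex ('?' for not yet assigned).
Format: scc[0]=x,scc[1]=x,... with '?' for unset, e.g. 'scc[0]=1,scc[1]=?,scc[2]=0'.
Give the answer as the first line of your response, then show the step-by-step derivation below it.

scc[0]=0,scc[1]=?,scc[2]=?,scc[3]=?,scc[4]=?,scc[5]=1,scc[6]=?,scc[7]=?

step 1: low=(low[0]=0,low[1]=?,low[2]=?,low[3]=?,low[4]=?,low[5]=?,low[6]=?,low[7]=?); scc=(scc[0]=0,scc[1]=?,scc[2]=?,scc[3]=?,scc[4]=?,scc[5]=?,scc[6]=?,scc[7]=?)
step 2: low=(low[0]=0,low[1]=1,low[2]=3,low[3]=1,low[4]=3,low[5]=?,low[6]=1,low[7]=?); scc=(scc[0]=0,scc[1]=?,scc[2]=?,scc[3]=?,scc[4]=?,scc[5]=?,scc[6]=?,scc[7]=?)
step 3: low=(low[0]=0,low[1]=1,low[2]=3,low[3]=1,low[4]=1,low[5]=6,low[6]=1,low[7]=?); scc=(scc[0]=0,scc[1]=?,scc[2]=?,scc[3]=?,scc[4]=?,scc[5]=1,scc[6]=?,scc[7]=?)
step 4: low=(low[0]=0,low[1]=1,low[2]=3,low[3]=1,low[4]=1,low[5]=6,low[6]=1,low[7]=?); scc=(scc[0]=0,scc[1]=?,scc[2]=?,scc[3]=?,scc[4]=?,scc[5]=1,scc[6]=?,scc[7]=?)
step 5: low=(low[0]=0,low[1]=1,low[2]=1,low[3]=1,low[4]=1,low[5]=6,low[6]=1,low[7]=?); scc=(scc[0]=0,scc[1]=?,scc[2]=?,scc[3]=?,scc[4]=?,scc[5]=1,scc[6]=?,scc[7]=?)
step 6: low=(low[0]=0,low[1]=1,low[2]=1,low[3]=1,low[4]=1,low[5]=6,low[6]=1,low[7]=?); scc=(scc[0]=0,scc[1]=?,scc[2]=?,scc[3]=?,scc[4]=?,scc[5]=1,scc[6]=?,scc[7]=?)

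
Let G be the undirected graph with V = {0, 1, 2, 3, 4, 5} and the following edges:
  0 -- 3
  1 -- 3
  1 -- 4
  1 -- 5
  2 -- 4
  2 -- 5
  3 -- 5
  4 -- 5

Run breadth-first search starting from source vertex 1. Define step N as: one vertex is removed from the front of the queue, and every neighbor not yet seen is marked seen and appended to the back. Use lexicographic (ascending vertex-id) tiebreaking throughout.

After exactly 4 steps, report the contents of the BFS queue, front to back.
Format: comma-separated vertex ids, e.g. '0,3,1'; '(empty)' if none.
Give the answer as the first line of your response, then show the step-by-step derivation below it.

0,2

step 1: dequeue 1; queue=[3,4,5]; order=1
step 2: dequeue 3; queue=[4,5,0]; order=1,3
step 3: dequeue 4; queue=[5,0,2]; order=1,3,4
step 4: dequeue 5; queue=[0,2]; order=1,3,4,5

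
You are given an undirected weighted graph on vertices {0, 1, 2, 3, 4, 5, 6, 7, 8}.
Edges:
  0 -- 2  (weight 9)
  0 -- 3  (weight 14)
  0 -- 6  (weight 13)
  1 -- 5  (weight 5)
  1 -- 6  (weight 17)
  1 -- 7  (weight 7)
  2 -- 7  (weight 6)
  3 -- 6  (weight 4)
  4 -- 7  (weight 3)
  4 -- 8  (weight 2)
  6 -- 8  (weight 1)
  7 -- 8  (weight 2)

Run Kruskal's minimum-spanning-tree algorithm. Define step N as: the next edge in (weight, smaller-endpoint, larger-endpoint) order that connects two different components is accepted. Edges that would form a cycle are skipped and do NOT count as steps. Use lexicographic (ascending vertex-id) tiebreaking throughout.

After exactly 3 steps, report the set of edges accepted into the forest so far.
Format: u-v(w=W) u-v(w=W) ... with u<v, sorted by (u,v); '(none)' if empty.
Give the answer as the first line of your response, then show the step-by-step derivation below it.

4-8(w=2) 6-8(w=1) 7-8(w=2)

step 1: add edge 6-8 (w=1); MST = {6-8(w=1)}
step 2: add edge 4-8 (w=2); MST = {4-8(w=2) 6-8(w=1)}
step 3: add edge 7-8 (w=2); MST = {4-8(w=2) 6-8(w=1) 7-8(w=2)}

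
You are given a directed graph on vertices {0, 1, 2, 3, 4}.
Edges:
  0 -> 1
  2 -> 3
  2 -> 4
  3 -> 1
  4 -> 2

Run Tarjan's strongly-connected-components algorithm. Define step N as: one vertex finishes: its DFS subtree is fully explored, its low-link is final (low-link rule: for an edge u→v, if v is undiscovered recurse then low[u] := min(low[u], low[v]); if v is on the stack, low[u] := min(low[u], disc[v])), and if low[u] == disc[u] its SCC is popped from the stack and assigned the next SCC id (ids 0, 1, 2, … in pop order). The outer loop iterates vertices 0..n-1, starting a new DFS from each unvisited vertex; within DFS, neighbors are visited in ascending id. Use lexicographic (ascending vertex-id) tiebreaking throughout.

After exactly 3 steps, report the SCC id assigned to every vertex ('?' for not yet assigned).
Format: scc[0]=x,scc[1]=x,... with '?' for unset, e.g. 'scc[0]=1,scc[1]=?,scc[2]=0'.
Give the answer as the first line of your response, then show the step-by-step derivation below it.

scc[0]=1,scc[1]=0,scc[2]=?,scc[3]=2,scc[4]=?

step 1: low=(low[0]=0,low[1]=1,low[2]=?,low[3]=?,low[4]=?); scc=(scc[0]=?,scc[1]=0,scc[2]=?,scc[3]=?,scc[4]=?)
step 2: low=(low[0]=0,low[1]=1,low[2]=?,low[3]=?,low[4]=?); scc=(scc[0]=1,scc[1]=0,scc[2]=?,scc[3]=?,scc[4]=?)
step 3: low=(low[0]=0,low[1]=1,low[2]=2,low[3]=3,low[4]=?); scc=(scc[0]=1,scc[1]=0,scc[2]=?,scc[3]=2,scc[4]=?)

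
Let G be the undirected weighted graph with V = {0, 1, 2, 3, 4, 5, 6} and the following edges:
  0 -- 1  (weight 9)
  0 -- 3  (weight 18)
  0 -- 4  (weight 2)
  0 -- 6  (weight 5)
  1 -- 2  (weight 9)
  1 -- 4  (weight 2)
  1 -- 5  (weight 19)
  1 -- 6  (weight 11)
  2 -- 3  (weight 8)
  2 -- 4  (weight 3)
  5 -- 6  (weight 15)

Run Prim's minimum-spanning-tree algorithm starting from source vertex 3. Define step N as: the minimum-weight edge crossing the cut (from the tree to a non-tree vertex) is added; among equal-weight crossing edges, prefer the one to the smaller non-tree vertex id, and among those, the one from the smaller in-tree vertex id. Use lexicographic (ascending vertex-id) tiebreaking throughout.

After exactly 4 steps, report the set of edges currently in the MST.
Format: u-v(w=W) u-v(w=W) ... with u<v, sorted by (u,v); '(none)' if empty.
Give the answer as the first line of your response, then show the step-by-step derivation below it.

0-4(w=2) 1-4(w=2) 2-3(w=8) 2-4(w=3)

step 1: add edge 2-3 (w=8); MST = {2-3(w=8)}
step 2: add edge 2-4 (w=3); MST = {2-3(w=8) 2-4(w=3)}
step 3: add edge 0-4 (w=2); MST = {0-4(w=2) 2-3(w=8) 2-4(w=3)}
step 4: add edge 1-4 (w=2); MST = {0-4(w=2) 1-4(w=2) 2-3(w=8) 2-4(w=3)}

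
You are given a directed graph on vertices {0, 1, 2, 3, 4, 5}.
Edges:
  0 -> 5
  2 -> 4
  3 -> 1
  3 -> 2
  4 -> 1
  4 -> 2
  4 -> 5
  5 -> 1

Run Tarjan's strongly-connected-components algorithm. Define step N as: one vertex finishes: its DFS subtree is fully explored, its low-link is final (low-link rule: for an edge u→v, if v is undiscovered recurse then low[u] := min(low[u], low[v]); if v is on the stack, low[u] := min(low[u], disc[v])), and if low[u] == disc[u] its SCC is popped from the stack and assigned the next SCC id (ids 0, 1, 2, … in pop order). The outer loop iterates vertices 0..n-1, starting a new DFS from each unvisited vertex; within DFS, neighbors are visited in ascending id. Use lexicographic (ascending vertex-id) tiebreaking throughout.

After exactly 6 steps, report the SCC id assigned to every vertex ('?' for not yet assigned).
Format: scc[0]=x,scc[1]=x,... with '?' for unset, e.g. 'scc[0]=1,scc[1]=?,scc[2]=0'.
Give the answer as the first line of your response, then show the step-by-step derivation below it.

scc[0]=2,scc[1]=0,scc[2]=3,scc[3]=4,scc[4]=3,scc[5]=1

step 1: low=(low[0]=0,low[1]=2,low[2]=?,low[3]=?,low[4]=?,low[5]=1); scc=(scc[0]=?,scc[1]=0,scc[2]=?,scc[3]=?,scc[4]=?,scc[5]=?)
step 2: low=(low[0]=0,low[1]=2,low[2]=?,low[3]=?,low[4]=?,low[5]=1); scc=(scc[0]=?,scc[1]=0,scc[2]=?,scc[3]=?,scc[4]=?,scc[5]=1)
step 3: low=(low[0]=0,low[1]=2,low[2]=?,low[3]=?,low[4]=?,low[5]=1); scc=(scc[0]=2,scc[1]=0,scc[2]=?,scc[3]=?,scc[4]=?,scc[5]=1)
step 4: low=(low[0]=0,low[1]=2,low[2]=3,low[3]=?,low[4]=3,low[5]=1); scc=(scc[0]=2,scc[1]=0,scc[2]=?,scc[3]=?,scc[4]=?,scc[5]=1)
step 5: low=(low[0]=0,low[1]=2,low[2]=3,low[3]=?,low[4]=3,low[5]=1); scc=(scc[0]=2,scc[1]=0,scc[2]=3,scc[3]=?,scc[4]=3,scc[5]=1)
step 6: low=(low[0]=0,low[1]=2,low[2]=3,low[3]=5,low[4]=3,low[5]=1); scc=(scc[0]=2,scc[1]=0,scc[2]=3,scc[3]=4,scc[4]=3,scc[5]=1)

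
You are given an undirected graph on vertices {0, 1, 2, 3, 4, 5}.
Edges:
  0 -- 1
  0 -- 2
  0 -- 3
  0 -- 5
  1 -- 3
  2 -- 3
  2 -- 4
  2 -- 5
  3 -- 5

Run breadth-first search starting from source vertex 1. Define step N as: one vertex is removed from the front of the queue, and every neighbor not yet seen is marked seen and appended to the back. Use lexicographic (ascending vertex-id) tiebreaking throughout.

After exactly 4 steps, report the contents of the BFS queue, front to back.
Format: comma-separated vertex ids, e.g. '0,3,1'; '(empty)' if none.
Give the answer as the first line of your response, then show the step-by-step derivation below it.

5,4

step 1: dequeue 1; queue=[0,3]; order=1
step 2: dequeue 0; queue=[3,2,5]; order=1,0
step 3: dequeue 3; queue=[2,5]; order=1,0,3
step 4: dequeue 2; queue=[5,4]; order=1,0,3,2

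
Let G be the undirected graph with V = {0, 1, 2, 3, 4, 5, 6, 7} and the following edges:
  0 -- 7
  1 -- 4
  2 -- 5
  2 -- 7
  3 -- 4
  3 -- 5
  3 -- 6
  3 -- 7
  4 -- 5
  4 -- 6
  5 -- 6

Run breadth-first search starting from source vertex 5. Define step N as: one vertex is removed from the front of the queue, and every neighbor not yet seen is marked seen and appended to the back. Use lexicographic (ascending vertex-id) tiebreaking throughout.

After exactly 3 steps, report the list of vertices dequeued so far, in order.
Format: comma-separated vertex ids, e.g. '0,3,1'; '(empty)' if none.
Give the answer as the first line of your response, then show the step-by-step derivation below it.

5,2,3

step 1: dequeue 5; queue=[2,3,4,6]; order=5
step 2: dequeue 2; queue=[3,4,6,7]; order=5,2
step 3: dequeue 3; queue=[4,6,7]; order=5,2,3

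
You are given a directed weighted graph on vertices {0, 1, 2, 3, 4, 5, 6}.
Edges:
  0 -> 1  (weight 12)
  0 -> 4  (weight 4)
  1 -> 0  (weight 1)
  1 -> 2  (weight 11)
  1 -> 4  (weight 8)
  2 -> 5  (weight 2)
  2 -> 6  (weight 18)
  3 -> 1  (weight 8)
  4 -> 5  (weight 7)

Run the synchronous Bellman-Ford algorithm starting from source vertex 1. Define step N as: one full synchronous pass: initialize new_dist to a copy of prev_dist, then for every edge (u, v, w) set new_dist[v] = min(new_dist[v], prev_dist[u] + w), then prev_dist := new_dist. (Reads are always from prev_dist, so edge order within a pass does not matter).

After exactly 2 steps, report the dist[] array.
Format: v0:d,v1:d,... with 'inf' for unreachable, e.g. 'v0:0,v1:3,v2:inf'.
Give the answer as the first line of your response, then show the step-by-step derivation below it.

v0:1,v1:0,v2:11,v3:inf,v4:5,v5:13,v6:29

step 1: dist = v0:1,v1:0,v2:11,v3:inf,v4:8,v5:inf,v6:inf
step 2: dist = v0:1,v1:0,v2:11,v3:inf,v4:5,v5:13,v6:29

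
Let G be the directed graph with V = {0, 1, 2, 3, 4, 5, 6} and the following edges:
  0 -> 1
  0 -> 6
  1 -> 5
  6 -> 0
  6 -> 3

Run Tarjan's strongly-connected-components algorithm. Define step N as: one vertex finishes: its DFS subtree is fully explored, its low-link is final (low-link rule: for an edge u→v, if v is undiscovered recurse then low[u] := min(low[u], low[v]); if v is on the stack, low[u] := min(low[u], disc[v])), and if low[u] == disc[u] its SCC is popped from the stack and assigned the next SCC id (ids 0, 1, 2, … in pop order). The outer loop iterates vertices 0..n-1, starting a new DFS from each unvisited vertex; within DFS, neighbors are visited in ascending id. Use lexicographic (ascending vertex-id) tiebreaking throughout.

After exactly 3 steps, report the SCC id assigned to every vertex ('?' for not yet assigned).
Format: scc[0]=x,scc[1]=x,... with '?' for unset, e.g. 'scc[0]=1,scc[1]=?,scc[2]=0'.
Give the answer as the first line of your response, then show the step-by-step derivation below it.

scc[0]=?,scc[1]=1,scc[2]=?,scc[3]=2,scc[4]=?,scc[5]=0,scc[6]=?

step 1: low=(low[0]=0,low[1]=1,low[2]=?,low[3]=?,low[4]=?,low[5]=2,low[6]=?); scc=(scc[0]=?,scc[1]=?,scc[2]=?,scc[3]=?,scc[4]=?,scc[5]=0,scc[6]=?)
step 2: low=(low[0]=0,low[1]=1,low[2]=?,low[3]=?,low[4]=?,low[5]=2,low[6]=?); scc=(scc[0]=?,scc[1]=1,scc[2]=?,scc[3]=?,scc[4]=?,scc[5]=0,scc[6]=?)
step 3: low=(low[0]=0,low[1]=1,low[2]=?,low[3]=4,low[4]=?,low[5]=2,low[6]=0); scc=(scc[0]=?,scc[1]=1,scc[2]=?,scc[3]=2,scc[4]=?,scc[5]=0,scc[6]=?)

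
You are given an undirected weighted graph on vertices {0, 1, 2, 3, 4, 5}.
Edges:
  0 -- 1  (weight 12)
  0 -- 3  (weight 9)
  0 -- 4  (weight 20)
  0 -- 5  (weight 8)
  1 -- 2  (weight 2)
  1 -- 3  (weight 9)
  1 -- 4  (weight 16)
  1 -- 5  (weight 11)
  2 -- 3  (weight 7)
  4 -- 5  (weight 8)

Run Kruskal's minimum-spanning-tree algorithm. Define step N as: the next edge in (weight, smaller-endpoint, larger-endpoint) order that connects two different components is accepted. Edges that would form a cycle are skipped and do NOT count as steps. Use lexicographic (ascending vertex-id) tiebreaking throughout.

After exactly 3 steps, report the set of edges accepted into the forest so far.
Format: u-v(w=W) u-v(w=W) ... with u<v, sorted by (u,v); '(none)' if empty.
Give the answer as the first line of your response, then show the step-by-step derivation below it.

0-5(w=8) 1-2(w=2) 2-3(w=7)

step 1: add edge 1-2 (w=2); MST = {1-2(w=2)}
step 2: add edge 2-3 (w=7); MST = {1-2(w=2) 2-3(w=7)}
step 3: add edge 0-5 (w=8); MST = {0-5(w=8) 1-2(w=2) 2-3(w=7)}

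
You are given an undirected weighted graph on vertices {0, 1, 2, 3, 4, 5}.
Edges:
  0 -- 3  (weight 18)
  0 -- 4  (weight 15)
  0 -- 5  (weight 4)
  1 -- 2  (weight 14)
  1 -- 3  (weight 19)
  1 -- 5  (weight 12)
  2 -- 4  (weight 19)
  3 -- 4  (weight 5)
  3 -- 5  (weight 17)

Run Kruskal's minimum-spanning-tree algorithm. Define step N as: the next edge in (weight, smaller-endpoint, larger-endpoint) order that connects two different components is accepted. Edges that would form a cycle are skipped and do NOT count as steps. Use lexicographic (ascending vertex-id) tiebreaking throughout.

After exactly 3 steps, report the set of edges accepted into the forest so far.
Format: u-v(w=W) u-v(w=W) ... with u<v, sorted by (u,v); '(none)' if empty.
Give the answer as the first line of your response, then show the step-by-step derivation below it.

0-5(w=4) 1-5(w=12) 3-4(w=5)

step 1: add edge 0-5 (w=4); MST = {0-5(w=4)}
step 2: add edge 3-4 (w=5); MST = {0-5(w=4) 3-4(w=5)}
step 3: add edge 1-5 (w=12); MST = {0-5(w=4) 1-5(w=12) 3-4(w=5)}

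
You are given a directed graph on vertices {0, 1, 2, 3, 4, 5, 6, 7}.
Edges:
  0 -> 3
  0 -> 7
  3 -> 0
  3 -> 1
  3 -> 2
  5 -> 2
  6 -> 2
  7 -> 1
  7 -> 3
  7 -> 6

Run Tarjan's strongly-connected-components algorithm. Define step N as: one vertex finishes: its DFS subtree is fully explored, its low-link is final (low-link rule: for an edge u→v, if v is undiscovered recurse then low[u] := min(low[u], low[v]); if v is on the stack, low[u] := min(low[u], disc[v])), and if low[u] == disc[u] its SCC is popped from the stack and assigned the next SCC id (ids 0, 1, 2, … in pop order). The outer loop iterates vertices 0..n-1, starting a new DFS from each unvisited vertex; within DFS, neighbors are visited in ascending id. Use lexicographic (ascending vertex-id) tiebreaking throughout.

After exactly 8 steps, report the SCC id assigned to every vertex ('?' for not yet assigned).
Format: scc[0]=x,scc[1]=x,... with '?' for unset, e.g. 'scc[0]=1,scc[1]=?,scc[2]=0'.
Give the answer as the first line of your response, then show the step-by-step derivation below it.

scc[0]=3,scc[1]=0,scc[2]=1,scc[3]=3,scc[4]=4,scc[5]=5,scc[6]=2,scc[7]=3

step 1: low=(low[0]=0,low[1]=2,low[2]=?,low[3]=0,low[4]=?,low[5]=?,low[6]=?,low[7]=?); scc=(scc[0]=?,scc[1]=0,scc[2]=?,scc[3]=?,scc[4]=?,scc[5]=?,scc[6]=?,scc[7]=?)
step 2: low=(low[0]=0,low[1]=2,low[2]=3,low[3]=0,low[4]=?,low[5]=?,low[6]=?,low[7]=?); scc=(scc[0]=?,scc[1]=0,scc[2]=1,scc[3]=?,scc[4]=?,scc[5]=?,scc[6]=?,scc[7]=?)
step 3: low=(low[0]=0,low[1]=2,low[2]=3,low[3]=0,low[4]=?,low[5]=?,low[6]=?,low[7]=?); scc=(scc[0]=?,scc[1]=0,scc[2]=1,scc[3]=?,scc[4]=?,scc[5]=?,scc[6]=?,scc[7]=?)
step 4: low=(low[0]=0,low[1]=2,low[2]=3,low[3]=0,low[4]=?,low[5]=?,low[6]=5,low[7]=1); scc=(scc[0]=?,scc[1]=0,scc[2]=1,scc[3]=?,scc[4]=?,scc[5]=?,scc[6]=2,scc[7]=?)
step 5: low=(low[0]=0,low[1]=2,low[2]=3,low[3]=0,low[4]=?,low[5]=?,low[6]=5,low[7]=1); scc=(scc[0]=?,scc[1]=0,scc[2]=1,scc[3]=?,scc[4]=?,scc[5]=?,scc[6]=2,scc[7]=?)
step 6: low=(low[0]=0,low[1]=2,low[2]=3,low[3]=0,low[4]=?,low[5]=?,low[6]=5,low[7]=1); scc=(scc[0]=3,scc[1]=0,scc[2]=1,scc[3]=3,scc[4]=?,scc[5]=?,scc[6]=2,scc[7]=3)
step 7: low=(low[0]=0,low[1]=2,low[2]=3,low[3]=0,low[4]=6,low[5]=?,low[6]=5,low[7]=1); scc=(scc[0]=3,scc[1]=0,scc[2]=1,scc[3]=3,scc[4]=4,scc[5]=?,scc[6]=2,scc[7]=3)
step 8: low=(low[0]=0,low[1]=2,low[2]=3,low[3]=0,low[4]=6,low[5]=7,low[6]=5,low[7]=1); scc=(scc[0]=3,scc[1]=0,scc[2]=1,scc[3]=3,scc[4]=4,scc[5]=5,scc[6]=2,scc[7]=3)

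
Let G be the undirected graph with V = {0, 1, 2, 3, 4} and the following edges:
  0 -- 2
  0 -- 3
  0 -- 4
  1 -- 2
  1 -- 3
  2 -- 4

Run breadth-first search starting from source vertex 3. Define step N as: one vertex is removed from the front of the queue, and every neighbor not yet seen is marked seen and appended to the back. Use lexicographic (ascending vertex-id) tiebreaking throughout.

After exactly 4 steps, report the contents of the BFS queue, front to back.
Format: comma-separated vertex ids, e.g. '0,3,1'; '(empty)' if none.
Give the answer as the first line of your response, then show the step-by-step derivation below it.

4

step 1: dequeue 3; queue=[0,1]; order=3
step 2: dequeue 0; queue=[1,2,4]; order=3,0
step 3: dequeue 1; queue=[2,4]; order=3,0,1
step 4: dequeue 2; queue=[4]; order=3,0,1,2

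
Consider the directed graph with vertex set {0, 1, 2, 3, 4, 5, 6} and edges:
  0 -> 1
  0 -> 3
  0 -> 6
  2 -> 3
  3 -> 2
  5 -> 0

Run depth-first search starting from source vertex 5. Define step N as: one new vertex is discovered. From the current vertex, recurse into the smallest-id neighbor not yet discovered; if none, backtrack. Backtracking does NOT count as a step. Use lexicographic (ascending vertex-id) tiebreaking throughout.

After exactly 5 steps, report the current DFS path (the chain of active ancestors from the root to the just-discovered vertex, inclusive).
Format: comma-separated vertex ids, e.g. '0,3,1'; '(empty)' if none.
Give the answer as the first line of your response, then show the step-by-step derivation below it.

5,0,3,2

step 1: discover 5; path=5; order=5
step 2: discover 0; path=5>0; order=5,0
step 3: discover 1; path=5>0>1; order=5,0,1
step 4: discover 3; path=5>0>3; order=5,0,1,3
step 5: discover 2; path=5>0>3>2; order=5,0,1,3,2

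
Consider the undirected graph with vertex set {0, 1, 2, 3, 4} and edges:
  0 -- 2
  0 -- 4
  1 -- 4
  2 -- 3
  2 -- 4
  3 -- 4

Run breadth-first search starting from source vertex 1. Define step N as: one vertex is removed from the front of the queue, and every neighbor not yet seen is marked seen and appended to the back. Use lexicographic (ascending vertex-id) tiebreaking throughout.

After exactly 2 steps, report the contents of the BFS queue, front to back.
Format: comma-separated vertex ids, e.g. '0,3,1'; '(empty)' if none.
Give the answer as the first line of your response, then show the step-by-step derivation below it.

0,2,3

step 1: dequeue 1; queue=[4]; order=1
step 2: dequeue 4; queue=[0,2,3]; order=1,4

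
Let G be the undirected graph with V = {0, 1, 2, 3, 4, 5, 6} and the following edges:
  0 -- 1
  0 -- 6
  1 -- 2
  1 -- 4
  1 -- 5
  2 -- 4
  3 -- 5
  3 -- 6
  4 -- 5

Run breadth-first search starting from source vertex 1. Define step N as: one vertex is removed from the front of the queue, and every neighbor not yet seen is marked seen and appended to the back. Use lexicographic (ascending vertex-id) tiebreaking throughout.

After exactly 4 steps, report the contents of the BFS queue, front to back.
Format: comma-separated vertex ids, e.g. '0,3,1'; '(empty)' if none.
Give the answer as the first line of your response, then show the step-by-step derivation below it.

5,6

step 1: dequeue 1; queue=[0,2,4,5]; order=1
step 2: dequeue 0; queue=[2,4,5,6]; order=1,0
step 3: dequeue 2; queue=[4,5,6]; order=1,0,2
step 4: dequeue 4; queue=[5,6]; order=1,0,2,4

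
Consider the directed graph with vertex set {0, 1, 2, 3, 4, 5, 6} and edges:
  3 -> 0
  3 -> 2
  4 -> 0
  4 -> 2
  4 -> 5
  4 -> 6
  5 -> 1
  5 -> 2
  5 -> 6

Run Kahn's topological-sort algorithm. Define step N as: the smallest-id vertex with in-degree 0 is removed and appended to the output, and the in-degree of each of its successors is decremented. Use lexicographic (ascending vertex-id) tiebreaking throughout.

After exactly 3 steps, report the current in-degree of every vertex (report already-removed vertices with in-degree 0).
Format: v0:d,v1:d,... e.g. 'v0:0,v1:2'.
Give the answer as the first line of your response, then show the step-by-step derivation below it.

v0:0,v1:1,v2:1,v3:0,v4:0,v5:0,v6:1

step 1: output 3; order=[3]; indeg=(1,1,2,0,0,1,2)
step 2: output 4; order=[3,4]; indeg=(0,1,1,0,0,0,1)
step 3: output 0; order=[3,4,0]; indeg=(0,1,1,0,0,0,1)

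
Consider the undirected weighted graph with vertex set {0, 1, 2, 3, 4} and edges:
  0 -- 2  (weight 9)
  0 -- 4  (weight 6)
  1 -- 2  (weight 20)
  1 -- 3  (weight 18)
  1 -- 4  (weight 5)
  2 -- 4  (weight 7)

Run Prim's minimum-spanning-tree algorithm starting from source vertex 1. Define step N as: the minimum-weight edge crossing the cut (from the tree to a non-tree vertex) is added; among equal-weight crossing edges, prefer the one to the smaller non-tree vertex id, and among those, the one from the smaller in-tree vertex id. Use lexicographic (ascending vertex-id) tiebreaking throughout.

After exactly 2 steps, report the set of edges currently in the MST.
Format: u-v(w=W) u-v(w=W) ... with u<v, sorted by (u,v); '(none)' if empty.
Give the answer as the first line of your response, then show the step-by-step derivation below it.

0-4(w=6) 1-4(w=5)

step 1: add edge 1-4 (w=5); MST = {1-4(w=5)}
step 2: add edge 0-4 (w=6); MST = {0-4(w=6) 1-4(w=5)}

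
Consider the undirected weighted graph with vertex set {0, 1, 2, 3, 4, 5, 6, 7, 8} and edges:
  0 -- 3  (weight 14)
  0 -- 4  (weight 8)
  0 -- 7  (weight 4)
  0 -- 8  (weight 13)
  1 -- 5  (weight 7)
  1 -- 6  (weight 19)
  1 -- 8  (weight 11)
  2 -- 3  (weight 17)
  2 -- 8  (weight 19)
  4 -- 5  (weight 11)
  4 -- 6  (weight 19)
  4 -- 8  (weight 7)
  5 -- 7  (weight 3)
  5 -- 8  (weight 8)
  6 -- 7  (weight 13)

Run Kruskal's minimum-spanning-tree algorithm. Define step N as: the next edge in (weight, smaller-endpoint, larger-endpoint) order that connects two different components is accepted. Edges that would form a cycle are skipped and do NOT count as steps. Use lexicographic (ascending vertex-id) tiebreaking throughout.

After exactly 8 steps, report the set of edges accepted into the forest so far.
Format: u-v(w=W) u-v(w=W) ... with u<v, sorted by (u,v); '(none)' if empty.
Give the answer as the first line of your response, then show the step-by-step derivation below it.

0-3(w=14) 0-4(w=8) 0-7(w=4) 1-5(w=7) 2-3(w=17) 4-8(w=7) 5-7(w=3) 6-7(w=13)

step 1: add edge 5-7 (w=3); MST = {5-7(w=3)}
step 2: add edge 0-7 (w=4); MST = {0-7(w=4) 5-7(w=3)}
step 3: add edge 1-5 (w=7); MST = {0-7(w=4) 1-5(w=7) 5-7(w=3)}
step 4: add edge 4-8 (w=7); MST = {0-7(w=4) 1-5(w=7) 4-8(w=7) 5-7(w=3)}
step 5: add edge 0-4 (w=8); MST = {0-4(w=8) 0-7(w=4) 1-5(w=7) 4-8(w=7) 5-7(w=3)}
step 6: add edge 6-7 (w=13); MST = {0-4(w=8) 0-7(w=4) 1-5(w=7) 4-8(w=7) 5-7(w=3) 6-7(w=13)}
step 7: add edge 0-3 (w=14); MST = {0-3(w=14) 0-4(w=8) 0-7(w=4) 1-5(w=7) 4-8(w=7) 5-7(w=3) 6-7(w=13)}
step 8: add edge 2-3 (w=17); MST = {0-3(w=14) 0-4(w=8) 0-7(w=4) 1-5(w=7) 2-3(w=17) 4-8(w=7) 5-7(w=3) 6-7(w=13)}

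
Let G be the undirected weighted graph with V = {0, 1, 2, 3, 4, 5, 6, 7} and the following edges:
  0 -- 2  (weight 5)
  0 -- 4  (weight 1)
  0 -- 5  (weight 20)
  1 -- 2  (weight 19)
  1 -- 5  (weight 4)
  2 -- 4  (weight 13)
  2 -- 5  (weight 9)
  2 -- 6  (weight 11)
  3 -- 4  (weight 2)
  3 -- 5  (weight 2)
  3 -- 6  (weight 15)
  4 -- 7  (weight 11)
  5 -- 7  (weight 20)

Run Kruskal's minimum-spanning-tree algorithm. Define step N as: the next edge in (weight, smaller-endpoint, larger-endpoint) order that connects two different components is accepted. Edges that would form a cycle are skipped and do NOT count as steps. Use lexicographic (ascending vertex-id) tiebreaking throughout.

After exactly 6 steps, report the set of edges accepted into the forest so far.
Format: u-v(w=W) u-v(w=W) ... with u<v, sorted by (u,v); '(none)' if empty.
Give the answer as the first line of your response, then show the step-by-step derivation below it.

0-2(w=5) 0-4(w=1) 1-5(w=4) 2-6(w=11) 3-4(w=2) 3-5(w=2)

step 1: add edge 0-4 (w=1); MST = {0-4(w=1)}
step 2: add edge 3-4 (w=2); MST = {0-4(w=1) 3-4(w=2)}
step 3: add edge 3-5 (w=2); MST = {0-4(w=1) 3-4(w=2) 3-5(w=2)}
step 4: add edge 1-5 (w=4); MST = {0-4(w=1) 1-5(w=4) 3-4(w=2) 3-5(w=2)}
step 5: add edge 0-2 (w=5); MST = {0-2(w=5) 0-4(w=1) 1-5(w=4) 3-4(w=2) 3-5(w=2)}
step 6: add edge 2-6 (w=11); MST = {0-2(w=5) 0-4(w=1) 1-5(w=4) 2-6(w=11) 3-4(w=2) 3-5(w=2)}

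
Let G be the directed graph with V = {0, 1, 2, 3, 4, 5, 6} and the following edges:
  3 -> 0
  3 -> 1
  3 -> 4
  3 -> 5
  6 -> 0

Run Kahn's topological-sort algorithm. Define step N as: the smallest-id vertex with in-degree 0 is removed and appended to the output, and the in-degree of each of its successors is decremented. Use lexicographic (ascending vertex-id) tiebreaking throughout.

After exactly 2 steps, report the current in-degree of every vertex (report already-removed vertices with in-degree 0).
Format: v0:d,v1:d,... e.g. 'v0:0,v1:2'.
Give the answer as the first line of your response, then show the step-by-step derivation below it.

v0:1,v1:0,v2:0,v3:0,v4:0,v5:0,v6:0

step 1: output 2; order=[2]; indeg=(2,1,0,0,1,1,0)
step 2: output 3; order=[2,3]; indeg=(1,0,0,0,0,0,0)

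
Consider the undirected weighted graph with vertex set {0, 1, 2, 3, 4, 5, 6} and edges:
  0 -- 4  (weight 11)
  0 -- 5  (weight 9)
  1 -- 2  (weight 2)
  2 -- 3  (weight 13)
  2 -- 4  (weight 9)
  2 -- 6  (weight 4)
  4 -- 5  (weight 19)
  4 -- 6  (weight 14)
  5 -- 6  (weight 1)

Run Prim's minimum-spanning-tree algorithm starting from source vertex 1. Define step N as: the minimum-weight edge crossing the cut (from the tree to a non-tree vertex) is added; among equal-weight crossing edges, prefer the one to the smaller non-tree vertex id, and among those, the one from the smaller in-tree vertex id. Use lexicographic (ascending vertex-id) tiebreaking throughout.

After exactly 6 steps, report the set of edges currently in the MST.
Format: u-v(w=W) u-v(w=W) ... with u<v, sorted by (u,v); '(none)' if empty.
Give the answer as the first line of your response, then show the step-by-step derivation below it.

0-5(w=9) 1-2(w=2) 2-3(w=13) 2-4(w=9) 2-6(w=4) 5-6(w=1)

step 1: add edge 1-2 (w=2); MST = {1-2(w=2)}
step 2: add edge 2-6 (w=4); MST = {1-2(w=2) 2-6(w=4)}
step 3: add edge 5-6 (w=1); MST = {1-2(w=2) 2-6(w=4) 5-6(w=1)}
step 4: add edge 0-5 (w=9); MST = {0-5(w=9) 1-2(w=2) 2-6(w=4) 5-6(w=1)}
step 5: add edge 2-4 (w=9); MST = {0-5(w=9) 1-2(w=2) 2-4(w=9) 2-6(w=4) 5-6(w=1)}
step 6: add edge 2-3 (w=13); MST = {0-5(w=9) 1-2(w=2) 2-3(w=13) 2-4(w=9) 2-6(w=4) 5-6(w=1)}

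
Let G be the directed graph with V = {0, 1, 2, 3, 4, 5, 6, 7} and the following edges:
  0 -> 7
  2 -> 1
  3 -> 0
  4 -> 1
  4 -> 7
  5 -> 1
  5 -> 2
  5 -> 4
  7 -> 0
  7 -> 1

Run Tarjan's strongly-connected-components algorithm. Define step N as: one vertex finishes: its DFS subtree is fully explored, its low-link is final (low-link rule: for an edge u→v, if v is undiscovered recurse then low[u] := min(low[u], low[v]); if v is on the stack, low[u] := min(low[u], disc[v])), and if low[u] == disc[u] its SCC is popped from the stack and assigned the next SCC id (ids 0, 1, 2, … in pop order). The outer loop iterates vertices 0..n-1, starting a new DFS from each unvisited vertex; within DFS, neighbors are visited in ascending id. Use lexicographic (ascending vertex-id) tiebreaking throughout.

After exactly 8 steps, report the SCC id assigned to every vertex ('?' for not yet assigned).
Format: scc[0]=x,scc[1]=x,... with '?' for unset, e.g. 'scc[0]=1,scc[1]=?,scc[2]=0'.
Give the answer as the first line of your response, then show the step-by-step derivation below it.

scc[0]=1,scc[1]=0,scc[2]=2,scc[3]=3,scc[4]=4,scc[5]=5,scc[6]=6,scc[7]=1

step 1: low=(low[0]=0,low[1]=2,low[2]=?,low[3]=?,low[4]=?,low[5]=?,low[6]=?,low[7]=0); scc=(scc[0]=?,scc[1]=0,scc[2]=?,scc[3]=?,scc[4]=?,scc[5]=?,scc[6]=?,scc[7]=?)
step 2: low=(low[0]=0,low[1]=2,low[2]=?,low[3]=?,low[4]=?,low[5]=?,low[6]=?,low[7]=0); scc=(scc[0]=?,scc[1]=0,scc[2]=?,scc[3]=?,scc[4]=?,scc[5]=?,scc[6]=?,scc[7]=?)
step 3: low=(low[0]=0,low[1]=2,low[2]=?,low[3]=?,low[4]=?,low[5]=?,low[6]=?,low[7]=0); scc=(scc[0]=1,scc[1]=0,scc[2]=?,scc[3]=?,scc[4]=?,scc[5]=?,scc[6]=?,scc[7]=1)
step 4: low=(low[0]=0,low[1]=2,low[2]=3,low[3]=?,low[4]=?,low[5]=?,low[6]=?,low[7]=0); scc=(scc[0]=1,scc[1]=0,scc[2]=2,scc[3]=?,scc[4]=?,scc[5]=?,scc[6]=?,scc[7]=1)
step 5: low=(low[0]=0,low[1]=2,low[2]=3,low[3]=4,low[4]=?,low[5]=?,low[6]=?,low[7]=0); scc=(scc[0]=1,scc[1]=0,scc[2]=2,scc[3]=3,scc[4]=?,scc[5]=?,scc[6]=?,scc[7]=1)
step 6: low=(low[0]=0,low[1]=2,low[2]=3,low[3]=4,low[4]=5,low[5]=?,low[6]=?,low[7]=0); scc=(scc[0]=1,scc[1]=0,scc[2]=2,scc[3]=3,scc[4]=4,scc[5]=?,scc[6]=?,scc[7]=1)
step 7: low=(low[0]=0,low[1]=2,low[2]=3,low[3]=4,low[4]=5,low[5]=6,low[6]=?,low[7]=0); scc=(scc[0]=1,scc[1]=0,scc[2]=2,scc[3]=3,scc[4]=4,scc[5]=5,scc[6]=?,scc[7]=1)
step 8: low=(low[0]=0,low[1]=2,low[2]=3,low[3]=4,low[4]=5,low[5]=6,low[6]=7,low[7]=0); scc=(scc[0]=1,scc[1]=0,scc[2]=2,scc[3]=3,scc[4]=4,scc[5]=5,scc[6]=6,scc[7]=1)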